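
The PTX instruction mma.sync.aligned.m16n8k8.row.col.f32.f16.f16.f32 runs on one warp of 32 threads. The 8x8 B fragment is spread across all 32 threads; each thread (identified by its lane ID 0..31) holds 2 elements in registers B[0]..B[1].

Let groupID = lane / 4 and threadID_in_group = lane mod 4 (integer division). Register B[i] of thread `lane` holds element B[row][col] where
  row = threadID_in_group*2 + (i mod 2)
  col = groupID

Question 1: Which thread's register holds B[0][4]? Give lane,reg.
16,0

c:4=>grp=4  r:0=>tig=0,lo=0
L=4*4+0=16  i=0=0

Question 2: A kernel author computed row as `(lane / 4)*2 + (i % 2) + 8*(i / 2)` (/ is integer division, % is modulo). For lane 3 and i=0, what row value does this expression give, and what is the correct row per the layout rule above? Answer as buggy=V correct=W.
`(lane / 4)*2 + (i % 2) + 8*(i / 2)`[3,0]->0
lane 3: g=0 (3/4), t=3 (3%4)
i=0: r=3*2+0=6, c=g=0
row: 0 vs 6

buggy=0 correct=6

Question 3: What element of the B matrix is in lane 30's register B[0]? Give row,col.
4,7

30: gr=7,th=2
[0] (2*2+0,7) = (4,7)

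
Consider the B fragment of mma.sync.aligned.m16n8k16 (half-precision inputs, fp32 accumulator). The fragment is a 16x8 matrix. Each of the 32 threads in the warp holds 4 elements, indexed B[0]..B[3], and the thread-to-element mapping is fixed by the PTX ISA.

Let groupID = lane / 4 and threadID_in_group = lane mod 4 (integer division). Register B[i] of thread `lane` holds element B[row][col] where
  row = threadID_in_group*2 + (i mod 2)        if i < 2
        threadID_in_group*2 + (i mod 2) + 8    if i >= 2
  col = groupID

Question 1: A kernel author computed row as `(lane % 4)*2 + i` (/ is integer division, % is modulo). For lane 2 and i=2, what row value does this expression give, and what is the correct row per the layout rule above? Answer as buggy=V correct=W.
buggy=6 correct=12

`(lane % 4)*2 + i`[2,2]->6
L=2->gid=2>>2=0, tid=2&3=2
[2]->row 2·2+0+8=12  col gid=0
row: 6 vs 12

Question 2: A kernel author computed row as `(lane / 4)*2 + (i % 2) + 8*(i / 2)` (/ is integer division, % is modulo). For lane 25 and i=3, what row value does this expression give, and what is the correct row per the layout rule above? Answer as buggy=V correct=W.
`(lane / 4)*2 + (i % 2) + 8*(i / 2)`[25,3]=>21
lane 25: grp=6 (25/4), tig=1 (25%4)
i=3: r=1*2+1+8=11, c=grp=6
row: 21 vs 11

buggy=21 correct=11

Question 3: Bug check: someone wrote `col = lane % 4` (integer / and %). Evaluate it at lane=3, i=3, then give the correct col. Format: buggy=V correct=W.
buggy=3 correct=0

`lane % 4`[3,3]→3
L=3→G=3>>2=0, T=3&3=3
[3]→row 3·2+1+8=15  col G=0
col: 3 vs 0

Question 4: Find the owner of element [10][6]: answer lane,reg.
c:6=>grp=6  r:10=>rB=1,tig=1,lo=0
L=6*4+1=25  i=1*2+0=2

25,2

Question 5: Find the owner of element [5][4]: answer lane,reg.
c=4->g=4  r=5->rb=0,t=2,b0=1
L=4*4+2=18  i=0*2+1=1

18,1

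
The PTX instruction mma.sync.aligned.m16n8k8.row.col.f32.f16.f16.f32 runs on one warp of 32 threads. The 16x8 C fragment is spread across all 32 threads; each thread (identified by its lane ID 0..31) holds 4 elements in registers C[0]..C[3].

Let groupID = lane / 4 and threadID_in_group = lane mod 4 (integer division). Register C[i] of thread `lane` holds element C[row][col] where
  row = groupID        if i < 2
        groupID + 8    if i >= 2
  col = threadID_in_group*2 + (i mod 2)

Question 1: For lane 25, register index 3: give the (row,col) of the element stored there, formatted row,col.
25: gid=6,tid=1
[3] (6+8,1*2+1) = (14,3)

14,3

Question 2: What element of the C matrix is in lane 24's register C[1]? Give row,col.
6,1

lane 24→24/4=6, 24 mod 4=0
i=1  r:6+0→6  c:2·0+1→1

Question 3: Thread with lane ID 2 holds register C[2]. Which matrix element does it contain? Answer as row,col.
L=2->g=2>>2=0, t=2&3=2
[2]->row 0+8=8  col 2·2+0=4

8,4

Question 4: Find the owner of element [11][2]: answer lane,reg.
r=11→G=3,rhi=1  c=2→T=1,p=0
L=3*4+1=13  i=1*2+0=2

13,2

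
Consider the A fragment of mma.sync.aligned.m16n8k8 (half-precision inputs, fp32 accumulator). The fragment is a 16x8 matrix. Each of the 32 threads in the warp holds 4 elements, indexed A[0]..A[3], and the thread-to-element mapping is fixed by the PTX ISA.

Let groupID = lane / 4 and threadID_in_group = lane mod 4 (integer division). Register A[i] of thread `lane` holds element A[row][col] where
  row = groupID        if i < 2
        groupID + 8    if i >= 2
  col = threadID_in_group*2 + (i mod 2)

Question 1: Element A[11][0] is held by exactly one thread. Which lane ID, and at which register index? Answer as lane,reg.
r:11=>grp=3,rB=1  c:0=>tig=0,lo=0
L=3*4+0=12  i=1*2+0=2

12,2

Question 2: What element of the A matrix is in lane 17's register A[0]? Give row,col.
4,2

17: gid=4,tid=1
[0] (4+0,1*2+0) = (4,2)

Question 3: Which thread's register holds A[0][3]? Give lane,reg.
1,1

r=0->g=0,rb=0  c=3->t=1,b0=1
L=0*4+1=1  i=0*2+1=1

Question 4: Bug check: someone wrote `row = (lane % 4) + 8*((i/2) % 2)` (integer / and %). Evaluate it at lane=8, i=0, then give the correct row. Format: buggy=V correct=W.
buggy=0 correct=2

`(lane % 4) + 8*((i/2) % 2)`[8,0]=>0
lane 8=>8/4=2, 8 mod 4=0
i=0  r:2+0=>2  c:2·0+0=>0
row: 0 vs 2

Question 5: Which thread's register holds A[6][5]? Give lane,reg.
r:6=>grp=6,rB=0  c:5=>tig=2,lo=1
L=6*4+2=26  i=0*2+1=1

26,1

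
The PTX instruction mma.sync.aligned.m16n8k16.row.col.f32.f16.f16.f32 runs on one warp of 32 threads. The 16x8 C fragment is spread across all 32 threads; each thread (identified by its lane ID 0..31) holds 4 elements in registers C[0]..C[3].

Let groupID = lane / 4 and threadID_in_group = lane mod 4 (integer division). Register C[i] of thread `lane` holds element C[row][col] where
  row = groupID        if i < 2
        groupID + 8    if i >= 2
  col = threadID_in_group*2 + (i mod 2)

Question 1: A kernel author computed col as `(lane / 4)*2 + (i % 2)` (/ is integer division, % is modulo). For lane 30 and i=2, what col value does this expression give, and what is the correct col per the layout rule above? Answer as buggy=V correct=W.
buggy=14 correct=4

`(lane / 4)*2 + (i % 2)`[30,2]->14
lane 30->30/4=7, 30 mod 4=2
i=2  r:7+8->15  c:2·2+0->4
col: 14 vs 4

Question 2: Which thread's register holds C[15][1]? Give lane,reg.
r=15->g=7,rb=1  c=1->t=0,b0=1
L=7*4+0=28  i=1*2+1=3

28,3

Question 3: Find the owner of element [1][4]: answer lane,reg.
r:1=>grp=1,rB=0  c:4=>tig=2,lo=0
L=1*4+2=6  i=0*2+0=0

6,0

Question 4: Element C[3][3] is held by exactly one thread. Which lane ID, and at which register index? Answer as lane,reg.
13,1

r:3=>grp=3,rB=0  c:3=>tig=1,lo=1
L=3*4+1=13  i=0*2+1=1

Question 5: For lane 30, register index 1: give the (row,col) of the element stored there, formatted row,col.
7,5

30: gr=7,th=2
[1] (7+0,2*2+1) = (7,5)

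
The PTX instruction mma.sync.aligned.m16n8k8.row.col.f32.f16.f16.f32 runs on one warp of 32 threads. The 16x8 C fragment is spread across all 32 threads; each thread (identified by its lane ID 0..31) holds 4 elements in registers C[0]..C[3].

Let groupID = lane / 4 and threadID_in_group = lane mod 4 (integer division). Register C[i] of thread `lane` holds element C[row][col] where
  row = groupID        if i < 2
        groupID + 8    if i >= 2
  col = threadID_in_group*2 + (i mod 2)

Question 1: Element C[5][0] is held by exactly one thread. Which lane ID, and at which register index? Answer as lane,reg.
20,0

r=5→G=5,rhi=0  c=0→T=0,p=0
L=5*4+0=20  i=0*2+0=0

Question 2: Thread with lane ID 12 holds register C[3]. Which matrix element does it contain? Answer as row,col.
11,1

lane 12→12/4=3, 12 mod 4=0
i=3  r:3+8→11  c:2·0+1→1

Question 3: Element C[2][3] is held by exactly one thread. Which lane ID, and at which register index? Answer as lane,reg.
9,1

r=2->g=2,rb=0  c=3->t=1,b0=1
L=2*4+1=9  i=0*2+1=1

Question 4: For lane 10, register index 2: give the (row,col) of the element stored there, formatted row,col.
10: gid=2,tid=2
[2] (2+8,2*2+0) = (10,4)

10,4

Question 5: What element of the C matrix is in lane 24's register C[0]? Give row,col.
6,0

24: g=6,t=0
[0] (6+0,0*2+0) = (6,0)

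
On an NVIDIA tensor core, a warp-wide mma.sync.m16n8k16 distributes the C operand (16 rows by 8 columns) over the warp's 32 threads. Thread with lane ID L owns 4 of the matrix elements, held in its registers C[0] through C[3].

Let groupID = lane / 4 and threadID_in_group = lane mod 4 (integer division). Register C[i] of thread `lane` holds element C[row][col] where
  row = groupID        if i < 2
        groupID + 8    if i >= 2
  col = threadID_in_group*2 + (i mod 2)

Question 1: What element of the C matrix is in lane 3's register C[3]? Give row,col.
8,7

lane 3: grp=0 (3/4), tig=3 (3%4)
i=3: r=0+8=8, c=3*2+1=7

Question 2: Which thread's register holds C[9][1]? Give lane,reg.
4,3

r: 9->gid=1,r8=1  c: 1->tid=0,i&1=1
L=1*4+0=4  i=1*2+1=3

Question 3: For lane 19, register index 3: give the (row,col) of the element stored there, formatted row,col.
12,7

lane 19=>19/4=4, 19 mod 4=3
i=3  r:4+8=>12  c:2·3+1=>7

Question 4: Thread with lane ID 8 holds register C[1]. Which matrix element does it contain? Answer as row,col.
2,1

8: gid=2,tid=0
[1] (2+0,0*2+1) = (2,1)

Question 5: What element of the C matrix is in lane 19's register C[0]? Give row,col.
L=19->g=19>>2=4, t=19&3=3
[0]->row 4+0=4  col 3·2+0=6

4,6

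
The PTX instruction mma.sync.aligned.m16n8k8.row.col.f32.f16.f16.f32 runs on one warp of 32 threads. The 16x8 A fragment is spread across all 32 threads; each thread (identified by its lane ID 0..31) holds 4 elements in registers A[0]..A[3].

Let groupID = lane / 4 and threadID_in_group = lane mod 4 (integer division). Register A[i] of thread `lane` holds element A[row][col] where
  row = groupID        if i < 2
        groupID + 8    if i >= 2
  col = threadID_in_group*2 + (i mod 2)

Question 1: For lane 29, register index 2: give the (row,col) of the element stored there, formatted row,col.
15,2

29: gid=7,tid=1
[2] (7+8,1*2+0) = (15,2)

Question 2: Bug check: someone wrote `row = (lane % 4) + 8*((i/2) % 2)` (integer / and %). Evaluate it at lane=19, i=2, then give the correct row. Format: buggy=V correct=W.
buggy=11 correct=12

`(lane % 4) + 8*((i/2) % 2)`[19,2]→11
L=19→G=19>>2=4, T=19&3=3
[2]→row 4+8=12  col 3·2+0=6
row: 11 vs 12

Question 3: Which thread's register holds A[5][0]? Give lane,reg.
20,0

r=5->g=5,rb=0  c=0->t=0,b0=0
L=5*4+0=20  i=0*2+0=0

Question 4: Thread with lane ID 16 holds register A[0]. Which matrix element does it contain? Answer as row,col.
4,0

16: gr=4,th=0
[0] (4+0,0*2+0) = (4,0)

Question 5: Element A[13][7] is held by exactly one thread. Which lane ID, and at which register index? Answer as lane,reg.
r: 13->gid=5,r8=1  c: 7->tid=3,i&1=1
L=5*4+3=23  i=1*2+1=3

23,3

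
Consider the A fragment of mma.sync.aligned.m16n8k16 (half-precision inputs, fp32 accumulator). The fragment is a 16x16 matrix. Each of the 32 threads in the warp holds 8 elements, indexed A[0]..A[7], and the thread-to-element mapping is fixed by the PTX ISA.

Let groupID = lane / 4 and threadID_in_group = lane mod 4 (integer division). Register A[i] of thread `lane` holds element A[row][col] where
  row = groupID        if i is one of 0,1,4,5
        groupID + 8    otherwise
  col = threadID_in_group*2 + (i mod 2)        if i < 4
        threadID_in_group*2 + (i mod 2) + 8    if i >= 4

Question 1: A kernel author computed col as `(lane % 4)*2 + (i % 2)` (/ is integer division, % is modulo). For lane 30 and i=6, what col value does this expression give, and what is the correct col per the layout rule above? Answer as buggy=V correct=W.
`(lane % 4)*2 + (i % 2)`[30,6]->4
lane 30->30/4=7, 30 mod 4=2
i=6  r:7+8->15  c:2·2+0+8->12
col: 4 vs 12

buggy=4 correct=12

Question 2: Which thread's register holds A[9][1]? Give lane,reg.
r=9→G=1,rhi=1  c=1→chi=0,T=0,p=1
L=1*4+0=4  i=0*4+1*2+1=3

4,3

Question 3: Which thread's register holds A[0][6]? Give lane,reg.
r=0->g=0,rb=0  c=6->cb=0,t=3,b0=0
L=0*4+3=3  i=0*4+0*2+0=0

3,0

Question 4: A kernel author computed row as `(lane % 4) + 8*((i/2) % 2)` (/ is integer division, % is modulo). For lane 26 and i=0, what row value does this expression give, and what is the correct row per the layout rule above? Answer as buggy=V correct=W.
`(lane % 4) + 8*((i/2) % 2)`[26,0]→2
26: G=6,T=2
[0] (6+0,2*2+0+0) = (6,4)
row: 2 vs 6

buggy=2 correct=6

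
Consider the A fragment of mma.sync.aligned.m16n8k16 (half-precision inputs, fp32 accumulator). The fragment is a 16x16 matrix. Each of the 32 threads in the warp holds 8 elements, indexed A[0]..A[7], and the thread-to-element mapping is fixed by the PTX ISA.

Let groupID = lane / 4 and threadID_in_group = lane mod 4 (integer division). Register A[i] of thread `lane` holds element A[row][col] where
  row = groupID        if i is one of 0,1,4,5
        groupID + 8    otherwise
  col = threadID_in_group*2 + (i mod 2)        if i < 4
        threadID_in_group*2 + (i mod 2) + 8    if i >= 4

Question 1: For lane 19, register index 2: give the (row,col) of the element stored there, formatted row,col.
L=19=>grp=19>>2=4, tig=19&3=3
[2]=>row 4+8=12  col 3·2+0+0=6

12,6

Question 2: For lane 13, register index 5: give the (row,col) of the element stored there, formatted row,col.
3,11

13: G=3,T=1
[5] (3+0,1*2+1+8) = (3,11)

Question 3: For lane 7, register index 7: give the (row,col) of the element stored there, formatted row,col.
9,15

7: grp=1,tig=3
[7] (1+8,3*2+1+8) = (9,15)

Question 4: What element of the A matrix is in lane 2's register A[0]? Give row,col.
0,4

L=2⇒gr=2>>2=0, th=2&3=2
[0]⇒row 0+0=0  col 2·2+0+0=4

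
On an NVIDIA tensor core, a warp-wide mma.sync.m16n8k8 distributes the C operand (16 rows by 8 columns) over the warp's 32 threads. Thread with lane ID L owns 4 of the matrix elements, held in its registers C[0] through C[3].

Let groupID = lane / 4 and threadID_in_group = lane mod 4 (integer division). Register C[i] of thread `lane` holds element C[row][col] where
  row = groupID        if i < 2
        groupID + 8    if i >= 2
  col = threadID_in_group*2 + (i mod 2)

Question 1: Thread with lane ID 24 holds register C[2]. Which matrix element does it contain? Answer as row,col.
24: g=6,t=0
[2] (6+8,0*2+0) = (14,0)

14,0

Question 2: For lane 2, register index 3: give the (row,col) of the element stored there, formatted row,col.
lane 2: G=0 (2/4), T=2 (2%4)
i=3: r=0+8=8, c=2*2+1=5

8,5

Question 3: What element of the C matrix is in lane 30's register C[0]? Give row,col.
30: grp=7,tig=2
[0] (7+0,2*2+0) = (7,4)

7,4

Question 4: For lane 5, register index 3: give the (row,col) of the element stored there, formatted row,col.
9,3

lane 5: gr=1 (5/4), th=1 (5%4)
i=3: r=1+8=9, c=1*2+1=3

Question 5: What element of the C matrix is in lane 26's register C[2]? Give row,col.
lane 26->26/4=6, 26 mod 4=2
i=2  r:6+8->14  c:2·2+0->4

14,4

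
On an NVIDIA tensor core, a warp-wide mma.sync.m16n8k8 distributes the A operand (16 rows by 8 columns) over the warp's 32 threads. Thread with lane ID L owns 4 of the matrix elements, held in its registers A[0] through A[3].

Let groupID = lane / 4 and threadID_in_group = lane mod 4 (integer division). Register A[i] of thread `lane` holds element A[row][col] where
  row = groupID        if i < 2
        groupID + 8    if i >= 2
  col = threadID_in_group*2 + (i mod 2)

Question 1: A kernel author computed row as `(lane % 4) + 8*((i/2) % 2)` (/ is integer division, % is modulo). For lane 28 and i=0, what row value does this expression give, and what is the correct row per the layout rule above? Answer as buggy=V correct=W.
`(lane % 4) + 8*((i/2) % 2)`[28,0]->0
28: g=7,t=0
[0] (7+0,0*2+0) = (7,0)
row: 0 vs 7

buggy=0 correct=7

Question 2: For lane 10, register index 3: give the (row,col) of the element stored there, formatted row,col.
10,5

lane 10: G=2 (10/4), T=2 (10%4)
i=3: r=2+8=10, c=2*2+1=5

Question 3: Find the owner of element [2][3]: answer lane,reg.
9,1

r:2=>grp=2,rB=0  c:3=>tig=1,lo=1
L=2*4+1=9  i=0*2+1=1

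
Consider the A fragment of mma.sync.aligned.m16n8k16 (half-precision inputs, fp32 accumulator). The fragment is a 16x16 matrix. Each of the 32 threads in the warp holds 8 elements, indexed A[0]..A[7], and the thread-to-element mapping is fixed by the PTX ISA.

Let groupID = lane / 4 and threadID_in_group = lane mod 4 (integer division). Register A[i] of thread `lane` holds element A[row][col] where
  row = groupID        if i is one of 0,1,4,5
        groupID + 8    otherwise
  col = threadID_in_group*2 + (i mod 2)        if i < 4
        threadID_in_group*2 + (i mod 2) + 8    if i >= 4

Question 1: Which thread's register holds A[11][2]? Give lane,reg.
13,2

r=11→G=3,rhi=1  c=2→chi=0,T=1,p=0
L=3*4+1=13  i=0*4+1*2+0=2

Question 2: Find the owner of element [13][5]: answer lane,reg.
r=13->g=5,rb=1  c=5->cb=0,t=2,b0=1
L=5*4+2=22  i=0*4+1*2+1=3

22,3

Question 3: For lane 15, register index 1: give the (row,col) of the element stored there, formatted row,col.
L=15->g=15>>2=3, t=15&3=3
[1]->row 3+0=3  col 3·2+1+0=7

3,7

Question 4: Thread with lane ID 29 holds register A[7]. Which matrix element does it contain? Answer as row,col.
lane 29=>29/4=7, 29 mod 4=1
i=7  r:7+8=>15  c:2·1+1+8=>11

15,11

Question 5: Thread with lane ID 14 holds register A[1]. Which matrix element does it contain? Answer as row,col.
lane 14: G=3 (14/4), T=2 (14%4)
i=1: r=3+0=3, c=2*2+1+0=5

3,5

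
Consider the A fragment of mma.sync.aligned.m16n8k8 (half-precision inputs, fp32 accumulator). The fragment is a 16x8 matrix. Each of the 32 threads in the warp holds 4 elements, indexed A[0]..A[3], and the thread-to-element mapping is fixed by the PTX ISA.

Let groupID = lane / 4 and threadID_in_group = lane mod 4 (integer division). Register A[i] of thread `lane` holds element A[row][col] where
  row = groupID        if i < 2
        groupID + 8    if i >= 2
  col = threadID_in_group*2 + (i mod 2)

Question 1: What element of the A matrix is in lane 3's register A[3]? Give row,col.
lane 3=>3/4=0, 3 mod 4=3
i=3  r:0+8=>8  c:2·3+1=>7

8,7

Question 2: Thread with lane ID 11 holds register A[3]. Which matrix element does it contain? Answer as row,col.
lane 11=>11/4=2, 11 mod 4=3
i=3  r:2+8=>10  c:2·3+1=>7

10,7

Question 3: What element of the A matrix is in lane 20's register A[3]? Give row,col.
lane 20: g=5 (20/4), t=0 (20%4)
i=3: r=5+8=13, c=0*2+1=1

13,1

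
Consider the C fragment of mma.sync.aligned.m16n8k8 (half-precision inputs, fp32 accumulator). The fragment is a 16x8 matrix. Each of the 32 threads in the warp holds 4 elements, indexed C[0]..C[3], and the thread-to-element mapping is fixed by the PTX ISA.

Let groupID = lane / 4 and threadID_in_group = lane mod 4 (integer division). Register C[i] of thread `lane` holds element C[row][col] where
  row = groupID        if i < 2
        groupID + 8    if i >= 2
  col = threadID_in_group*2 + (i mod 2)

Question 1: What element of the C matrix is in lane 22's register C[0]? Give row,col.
lane 22: gid=5 (22/4), tid=2 (22%4)
i=0: r=5+0=5, c=2*2+0=4

5,4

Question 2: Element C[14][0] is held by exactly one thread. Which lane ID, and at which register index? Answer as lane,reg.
r=14→G=6,rhi=1  c=0→T=0,p=0
L=6*4+0=24  i=1*2+0=2

24,2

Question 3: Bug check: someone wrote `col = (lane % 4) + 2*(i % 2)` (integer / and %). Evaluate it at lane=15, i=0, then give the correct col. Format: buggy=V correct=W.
`(lane % 4) + 2*(i % 2)`[15,0]→3
lane 15: G=3 (15/4), T=3 (15%4)
i=0: r=3+0=3, c=3*2+0=6
col: 3 vs 6

buggy=3 correct=6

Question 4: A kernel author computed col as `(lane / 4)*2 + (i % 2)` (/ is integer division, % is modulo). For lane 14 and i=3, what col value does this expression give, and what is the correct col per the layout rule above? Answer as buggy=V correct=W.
`(lane / 4)*2 + (i % 2)`[14,3]→7
lane 14: G=3 (14/4), T=2 (14%4)
i=3: r=3+8=11, c=2*2+1=5
col: 7 vs 5

buggy=7 correct=5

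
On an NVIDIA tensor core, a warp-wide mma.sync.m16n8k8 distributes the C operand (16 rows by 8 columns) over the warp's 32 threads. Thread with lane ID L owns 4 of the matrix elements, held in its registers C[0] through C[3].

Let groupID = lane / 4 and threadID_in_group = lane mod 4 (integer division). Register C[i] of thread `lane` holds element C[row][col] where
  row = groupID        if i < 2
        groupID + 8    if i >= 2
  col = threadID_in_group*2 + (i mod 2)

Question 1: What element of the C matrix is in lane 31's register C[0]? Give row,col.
L=31→G=31>>2=7, T=31&3=3
[0]→row 7+0=7  col 3·2+0=6

7,6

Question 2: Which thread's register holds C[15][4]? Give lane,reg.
r: 15->gid=7,r8=1  c: 4->tid=2,i&1=0
L=7*4+2=30  i=1*2+0=2

30,2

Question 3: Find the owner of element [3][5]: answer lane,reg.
r=3->g=3,rb=0  c=5->t=2,b0=1
L=3*4+2=14  i=0*2+1=1

14,1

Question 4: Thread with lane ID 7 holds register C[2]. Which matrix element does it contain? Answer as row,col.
9,6

lane 7: grp=1 (7/4), tig=3 (7%4)
i=2: r=1+8=9, c=3*2+0=6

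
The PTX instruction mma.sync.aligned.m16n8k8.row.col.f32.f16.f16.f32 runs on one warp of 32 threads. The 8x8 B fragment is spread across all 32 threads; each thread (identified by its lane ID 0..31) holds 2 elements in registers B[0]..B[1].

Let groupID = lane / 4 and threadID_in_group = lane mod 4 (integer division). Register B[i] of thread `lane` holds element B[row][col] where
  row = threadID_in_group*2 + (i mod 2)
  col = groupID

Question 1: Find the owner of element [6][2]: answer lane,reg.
11,0

c:2=>grp=2  r:6=>tig=3,lo=0
L=2*4+3=11  i=0=0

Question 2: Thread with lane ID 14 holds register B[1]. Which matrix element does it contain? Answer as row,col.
14: gid=3,tid=2
[1] (2*2+1,3) = (5,3)

5,3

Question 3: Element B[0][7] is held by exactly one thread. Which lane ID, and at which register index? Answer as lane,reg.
c=7->g=7  r=0->t=0,b0=0
L=7*4+0=28  i=0=0

28,0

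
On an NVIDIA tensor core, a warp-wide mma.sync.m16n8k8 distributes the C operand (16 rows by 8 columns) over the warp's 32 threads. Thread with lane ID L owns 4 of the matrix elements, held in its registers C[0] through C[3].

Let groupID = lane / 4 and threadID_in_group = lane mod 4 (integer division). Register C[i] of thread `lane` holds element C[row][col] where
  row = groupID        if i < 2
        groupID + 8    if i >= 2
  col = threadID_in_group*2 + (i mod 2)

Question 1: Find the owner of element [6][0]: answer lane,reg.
24,0

r:6=>grp=6,rB=0  c:0=>tig=0,lo=0
L=6*4+0=24  i=0*2+0=0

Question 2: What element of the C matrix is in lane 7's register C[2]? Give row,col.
9,6

lane 7->7/4=1, 7 mod 4=3
i=2  r:1+8->9  c:2·3+0->6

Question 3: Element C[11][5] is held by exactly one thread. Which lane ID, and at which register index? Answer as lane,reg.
14,3

r=11→G=3,rhi=1  c=5→T=2,p=1
L=3*4+2=14  i=1*2+1=3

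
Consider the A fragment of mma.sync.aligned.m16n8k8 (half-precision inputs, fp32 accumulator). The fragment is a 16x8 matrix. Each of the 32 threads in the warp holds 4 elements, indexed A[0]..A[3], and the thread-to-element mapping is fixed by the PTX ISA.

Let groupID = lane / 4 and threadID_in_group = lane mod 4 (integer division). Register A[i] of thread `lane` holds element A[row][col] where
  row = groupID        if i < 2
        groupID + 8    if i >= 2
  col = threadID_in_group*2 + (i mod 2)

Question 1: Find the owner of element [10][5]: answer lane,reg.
10,3

r=10→G=2,rhi=1  c=5→T=2,p=1
L=2*4+2=10  i=1*2+1=3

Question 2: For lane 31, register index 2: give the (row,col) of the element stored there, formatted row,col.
L=31->gid=31>>2=7, tid=31&3=3
[2]->row 7+8=15  col 3·2+0=6

15,6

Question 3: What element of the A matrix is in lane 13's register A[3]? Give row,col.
11,3

13: gr=3,th=1
[3] (3+8,1*2+1) = (11,3)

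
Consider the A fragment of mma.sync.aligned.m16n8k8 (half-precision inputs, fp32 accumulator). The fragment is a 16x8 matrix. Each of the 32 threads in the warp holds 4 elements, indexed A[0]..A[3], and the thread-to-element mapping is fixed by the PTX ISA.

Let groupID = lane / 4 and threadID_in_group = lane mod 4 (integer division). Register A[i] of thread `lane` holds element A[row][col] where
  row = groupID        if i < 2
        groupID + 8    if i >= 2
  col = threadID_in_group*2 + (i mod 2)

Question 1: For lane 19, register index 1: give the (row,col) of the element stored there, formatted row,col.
19: G=4,T=3
[1] (4+0,3*2+1) = (4,7)

4,7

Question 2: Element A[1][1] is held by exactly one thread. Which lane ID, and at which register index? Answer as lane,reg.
4,1

r=1→G=1,rhi=0  c=1→T=0,p=1
L=1*4+0=4  i=0*2+1=1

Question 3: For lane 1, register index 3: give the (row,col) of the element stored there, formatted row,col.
8,3

lane 1: gr=0 (1/4), th=1 (1%4)
i=3: r=0+8=8, c=1*2+1=3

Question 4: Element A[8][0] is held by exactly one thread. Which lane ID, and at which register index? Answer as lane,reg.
0,2

r=8⇒gr=0,Rb=1  c=0⇒th=0,odd=0
L=0*4+0=0  i=1*2+0=2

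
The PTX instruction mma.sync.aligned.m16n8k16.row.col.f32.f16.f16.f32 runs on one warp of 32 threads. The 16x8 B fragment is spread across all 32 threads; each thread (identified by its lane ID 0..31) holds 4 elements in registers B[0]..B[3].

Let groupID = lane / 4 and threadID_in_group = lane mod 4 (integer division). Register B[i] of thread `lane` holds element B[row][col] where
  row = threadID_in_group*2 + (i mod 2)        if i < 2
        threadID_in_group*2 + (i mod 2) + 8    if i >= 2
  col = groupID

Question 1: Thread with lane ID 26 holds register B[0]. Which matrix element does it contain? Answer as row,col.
4,6

L=26=>grp=26>>2=6, tig=26&3=2
[0]=>row 2·2+0+0=4  col grp=6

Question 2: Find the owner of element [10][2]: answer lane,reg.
9,2

c=2→G=2  r=10→rhi=1,T=1,p=0
L=2*4+1=9  i=1*2+0=2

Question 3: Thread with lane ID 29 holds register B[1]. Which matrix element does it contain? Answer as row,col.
lane 29: gid=7 (29/4), tid=1 (29%4)
i=1: r=1*2+1+0=3, c=gid=7

3,7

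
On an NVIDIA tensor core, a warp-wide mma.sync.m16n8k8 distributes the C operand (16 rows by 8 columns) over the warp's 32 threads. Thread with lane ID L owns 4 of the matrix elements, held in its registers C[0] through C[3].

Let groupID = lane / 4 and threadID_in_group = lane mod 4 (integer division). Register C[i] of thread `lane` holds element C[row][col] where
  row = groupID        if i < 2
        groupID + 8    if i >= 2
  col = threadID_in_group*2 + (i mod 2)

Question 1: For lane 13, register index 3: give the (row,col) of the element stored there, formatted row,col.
lane 13: g=3 (13/4), t=1 (13%4)
i=3: r=3+8=11, c=1*2+1=3

11,3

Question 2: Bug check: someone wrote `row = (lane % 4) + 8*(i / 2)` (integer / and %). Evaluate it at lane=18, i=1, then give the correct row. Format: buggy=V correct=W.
buggy=2 correct=4

`(lane % 4) + 8*(i / 2)`[18,1]->2
18: gid=4,tid=2
[1] (4+0,2*2+1) = (4,5)
row: 2 vs 4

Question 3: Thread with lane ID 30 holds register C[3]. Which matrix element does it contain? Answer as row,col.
lane 30->30/4=7, 30 mod 4=2
i=3  r:7+8->15  c:2·2+1->5

15,5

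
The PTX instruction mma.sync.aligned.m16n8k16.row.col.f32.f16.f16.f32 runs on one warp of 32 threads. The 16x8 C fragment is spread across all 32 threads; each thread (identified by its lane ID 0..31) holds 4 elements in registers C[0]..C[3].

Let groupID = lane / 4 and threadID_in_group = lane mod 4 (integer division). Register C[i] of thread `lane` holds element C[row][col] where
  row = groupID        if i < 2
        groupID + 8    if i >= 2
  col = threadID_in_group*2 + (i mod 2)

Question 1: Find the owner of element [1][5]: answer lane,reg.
6,1

r:1=>grp=1,rB=0  c:5=>tig=2,lo=1
L=1*4+2=6  i=0*2+1=1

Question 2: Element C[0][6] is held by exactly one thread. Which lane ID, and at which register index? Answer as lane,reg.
r=0→G=0,rhi=0  c=6→T=3,p=0
L=0*4+3=3  i=0*2+0=0

3,0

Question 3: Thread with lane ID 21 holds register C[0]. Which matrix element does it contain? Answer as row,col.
5,2

lane 21=>21/4=5, 21 mod 4=1
i=0  r:5+0=>5  c:2·1+0=>2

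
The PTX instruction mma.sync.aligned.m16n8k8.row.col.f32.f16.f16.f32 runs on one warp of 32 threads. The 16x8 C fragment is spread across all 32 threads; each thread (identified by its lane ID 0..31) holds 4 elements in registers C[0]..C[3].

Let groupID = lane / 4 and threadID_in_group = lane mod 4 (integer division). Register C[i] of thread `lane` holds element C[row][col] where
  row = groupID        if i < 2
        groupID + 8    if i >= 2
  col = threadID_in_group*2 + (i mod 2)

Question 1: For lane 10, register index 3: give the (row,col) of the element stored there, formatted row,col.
10,5

L=10->g=10>>2=2, t=10&3=2
[3]->row 2+8=10  col 2·2+1=5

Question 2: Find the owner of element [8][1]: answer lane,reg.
r=8→G=0,rhi=1  c=1→T=0,p=1
L=0*4+0=0  i=1*2+1=3

0,3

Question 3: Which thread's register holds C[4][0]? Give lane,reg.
16,0

r=4⇒gr=4,Rb=0  c=0⇒th=0,odd=0
L=4*4+0=16  i=0*2+0=0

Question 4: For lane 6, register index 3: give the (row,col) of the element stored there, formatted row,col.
6: grp=1,tig=2
[3] (1+8,2*2+1) = (9,5)

9,5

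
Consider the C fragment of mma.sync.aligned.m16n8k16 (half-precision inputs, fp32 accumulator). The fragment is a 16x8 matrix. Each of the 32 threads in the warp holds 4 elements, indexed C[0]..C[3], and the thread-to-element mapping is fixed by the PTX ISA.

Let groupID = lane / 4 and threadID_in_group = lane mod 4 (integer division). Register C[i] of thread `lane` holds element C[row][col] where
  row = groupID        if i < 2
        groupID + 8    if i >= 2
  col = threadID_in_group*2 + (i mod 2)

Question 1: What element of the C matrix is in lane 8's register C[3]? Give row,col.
10,1

L=8->gid=8>>2=2, tid=8&3=0
[3]->row 2+8=10  col 0·2+1=1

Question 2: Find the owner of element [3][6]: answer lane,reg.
15,0

r=3→G=3,rhi=0  c=6→T=3,p=0
L=3*4+3=15  i=0*2+0=0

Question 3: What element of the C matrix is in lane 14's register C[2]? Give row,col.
lane 14: grp=3 (14/4), tig=2 (14%4)
i=2: r=3+8=11, c=2*2+0=4

11,4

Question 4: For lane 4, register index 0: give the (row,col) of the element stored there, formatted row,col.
lane 4: grp=1 (4/4), tig=0 (4%4)
i=0: r=1+0=1, c=0*2+0=0

1,0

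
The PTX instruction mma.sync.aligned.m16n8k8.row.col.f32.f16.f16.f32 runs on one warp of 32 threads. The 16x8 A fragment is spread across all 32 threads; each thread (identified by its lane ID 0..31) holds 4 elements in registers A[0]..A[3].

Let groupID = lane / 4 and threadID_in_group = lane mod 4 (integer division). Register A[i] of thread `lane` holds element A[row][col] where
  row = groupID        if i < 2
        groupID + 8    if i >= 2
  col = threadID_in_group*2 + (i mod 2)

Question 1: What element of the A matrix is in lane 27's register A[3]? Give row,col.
14,7

27: grp=6,tig=3
[3] (6+8,3*2+1) = (14,7)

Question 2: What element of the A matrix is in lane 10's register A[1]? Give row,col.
2,5

lane 10→10/4=2, 10 mod 4=2
i=1  r:2+0→2  c:2·2+1→5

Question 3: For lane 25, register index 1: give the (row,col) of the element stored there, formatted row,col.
6,3

lane 25: gid=6 (25/4), tid=1 (25%4)
i=1: r=6+0=6, c=1*2+1=3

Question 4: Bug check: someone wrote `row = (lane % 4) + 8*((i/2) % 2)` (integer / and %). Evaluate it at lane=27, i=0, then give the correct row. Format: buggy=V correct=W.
buggy=3 correct=6

`(lane % 4) + 8*((i/2) % 2)`[27,0]->3
lane 27->27/4=6, 27 mod 4=3
i=0  r:6+0->6  c:2·3+0->6
row: 3 vs 6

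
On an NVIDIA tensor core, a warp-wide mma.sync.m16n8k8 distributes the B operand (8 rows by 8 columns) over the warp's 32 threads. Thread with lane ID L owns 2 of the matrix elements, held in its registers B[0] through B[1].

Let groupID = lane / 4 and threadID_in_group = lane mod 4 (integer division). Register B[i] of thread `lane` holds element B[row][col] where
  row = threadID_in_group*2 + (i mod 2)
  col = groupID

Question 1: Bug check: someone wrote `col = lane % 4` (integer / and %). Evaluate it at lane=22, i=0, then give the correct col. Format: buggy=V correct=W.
buggy=2 correct=5

`lane % 4`[22,0]->2
lane 22->22/4=5, 22 mod 4=2
i=0  r:2·2+0->4  c:5
col: 2 vs 5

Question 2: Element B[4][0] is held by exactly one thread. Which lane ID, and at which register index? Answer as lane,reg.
2,0

c=0→G=0  r=4→T=2,p=0
L=0*4+2=2  i=0=0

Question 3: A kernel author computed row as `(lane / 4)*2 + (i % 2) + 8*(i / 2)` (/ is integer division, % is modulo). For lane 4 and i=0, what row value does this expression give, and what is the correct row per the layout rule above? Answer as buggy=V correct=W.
buggy=2 correct=0

`(lane / 4)*2 + (i % 2) + 8*(i / 2)`[4,0]→2
L=4→G=4>>2=1, T=4&3=0
[0]→row 0·2+0=0  col G=1
row: 2 vs 0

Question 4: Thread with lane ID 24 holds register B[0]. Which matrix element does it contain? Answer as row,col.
lane 24: G=6 (24/4), T=0 (24%4)
i=0: r=0*2+0=0, c=G=6

0,6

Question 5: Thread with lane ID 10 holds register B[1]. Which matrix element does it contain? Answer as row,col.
L=10→G=10>>2=2, T=10&3=2
[1]→row 2·2+1=5  col G=2

5,2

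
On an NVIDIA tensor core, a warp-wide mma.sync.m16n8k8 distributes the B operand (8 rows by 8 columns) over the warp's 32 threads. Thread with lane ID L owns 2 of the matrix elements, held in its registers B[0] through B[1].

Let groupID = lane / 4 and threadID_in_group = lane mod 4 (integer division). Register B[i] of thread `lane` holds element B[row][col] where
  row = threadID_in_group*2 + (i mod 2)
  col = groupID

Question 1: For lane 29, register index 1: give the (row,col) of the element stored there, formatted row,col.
3,7

29: gid=7,tid=1
[1] (1*2+1,7) = (3,7)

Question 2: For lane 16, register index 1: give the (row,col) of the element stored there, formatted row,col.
1,4

16: grp=4,tig=0
[1] (0*2+1,4) = (1,4)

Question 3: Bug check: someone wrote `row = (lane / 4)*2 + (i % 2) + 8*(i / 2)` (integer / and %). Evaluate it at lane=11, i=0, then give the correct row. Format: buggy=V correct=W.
`(lane / 4)*2 + (i % 2) + 8*(i / 2)`[11,0]->4
11: g=2,t=3
[0] (3*2+0,2) = (6,2)
row: 4 vs 6

buggy=4 correct=6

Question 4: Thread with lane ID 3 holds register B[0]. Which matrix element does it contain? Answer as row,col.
6,0

L=3→G=3>>2=0, T=3&3=3
[0]→row 3·2+0=6  col G=0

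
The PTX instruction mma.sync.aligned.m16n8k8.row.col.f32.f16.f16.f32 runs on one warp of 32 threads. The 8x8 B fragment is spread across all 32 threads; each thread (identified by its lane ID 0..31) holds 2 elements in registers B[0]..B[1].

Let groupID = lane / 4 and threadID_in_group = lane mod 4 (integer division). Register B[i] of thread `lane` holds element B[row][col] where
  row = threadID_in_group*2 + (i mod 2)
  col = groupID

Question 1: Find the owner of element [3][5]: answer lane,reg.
c=5→G=5  r=3→T=1,p=1
L=5*4+1=21  i=1=1

21,1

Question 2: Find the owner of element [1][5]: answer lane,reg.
c=5->g=5  r=1->t=0,b0=1
L=5*4+0=20  i=1=1

20,1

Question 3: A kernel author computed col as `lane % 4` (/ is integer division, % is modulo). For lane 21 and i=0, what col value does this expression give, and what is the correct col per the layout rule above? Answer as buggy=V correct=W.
`lane % 4`[21,0]⇒1
L=21⇒gr=21>>2=5, th=21&3=1
[0]⇒row 1·2+0=2  col gr=5
col: 1 vs 5

buggy=1 correct=5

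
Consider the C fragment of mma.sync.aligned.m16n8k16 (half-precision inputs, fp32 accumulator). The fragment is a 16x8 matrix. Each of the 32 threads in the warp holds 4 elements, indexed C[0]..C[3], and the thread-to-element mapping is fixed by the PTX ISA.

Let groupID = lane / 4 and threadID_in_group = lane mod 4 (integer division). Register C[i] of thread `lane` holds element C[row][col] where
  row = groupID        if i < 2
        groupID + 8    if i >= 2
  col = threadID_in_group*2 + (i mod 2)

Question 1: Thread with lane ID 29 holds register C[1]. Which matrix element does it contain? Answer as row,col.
lane 29: grp=7 (29/4), tig=1 (29%4)
i=1: r=7+0=7, c=1*2+1=3

7,3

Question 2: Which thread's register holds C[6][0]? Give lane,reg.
24,0

r=6⇒gr=6,Rb=0  c=0⇒th=0,odd=0
L=6*4+0=24  i=0*2+0=0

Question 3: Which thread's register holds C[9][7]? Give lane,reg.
7,3

r: 9->gid=1,r8=1  c: 7->tid=3,i&1=1
L=1*4+3=7  i=1*2+1=3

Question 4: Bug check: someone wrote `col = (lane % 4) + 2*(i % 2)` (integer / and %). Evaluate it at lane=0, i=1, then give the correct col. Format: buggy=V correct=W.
`(lane % 4) + 2*(i % 2)`[0,1]=>2
L=0=>grp=0>>2=0, tig=0&3=0
[1]=>row 0+0=0  col 0·2+1=1
col: 2 vs 1

buggy=2 correct=1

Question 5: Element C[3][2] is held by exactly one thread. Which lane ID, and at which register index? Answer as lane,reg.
r=3->g=3,rb=0  c=2->t=1,b0=0
L=3*4+1=13  i=0*2+0=0

13,0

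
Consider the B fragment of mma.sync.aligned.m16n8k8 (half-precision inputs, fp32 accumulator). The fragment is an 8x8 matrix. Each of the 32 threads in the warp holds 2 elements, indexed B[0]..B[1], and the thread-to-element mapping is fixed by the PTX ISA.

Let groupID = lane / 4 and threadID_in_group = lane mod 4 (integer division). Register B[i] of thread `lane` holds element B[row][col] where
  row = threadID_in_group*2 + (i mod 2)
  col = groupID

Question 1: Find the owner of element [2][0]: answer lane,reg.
1,0

c=0⇒gr=0  r=2⇒th=1,odd=0
L=0*4+1=1  i=0=0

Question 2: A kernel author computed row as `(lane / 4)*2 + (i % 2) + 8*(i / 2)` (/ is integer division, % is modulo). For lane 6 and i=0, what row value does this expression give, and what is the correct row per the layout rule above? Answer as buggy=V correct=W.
`(lane / 4)*2 + (i % 2) + 8*(i / 2)`[6,0]⇒2
lane 6: gr=1 (6/4), th=2 (6%4)
i=0: r=2*2+0=4, c=gr=1
row: 2 vs 4

buggy=2 correct=4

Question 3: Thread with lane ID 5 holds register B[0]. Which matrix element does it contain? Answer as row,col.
lane 5: G=1 (5/4), T=1 (5%4)
i=0: r=1*2+0=2, c=G=1

2,1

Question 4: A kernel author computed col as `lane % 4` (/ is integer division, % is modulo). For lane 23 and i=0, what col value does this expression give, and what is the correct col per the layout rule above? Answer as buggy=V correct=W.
buggy=3 correct=5

`lane % 4`[23,0]=>3
L=23=>grp=23>>2=5, tig=23&3=3
[0]=>row 3·2+0=6  col grp=5
col: 3 vs 5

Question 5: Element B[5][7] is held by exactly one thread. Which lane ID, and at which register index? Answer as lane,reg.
c:7=>grp=7  r:5=>tig=2,lo=1
L=7*4+2=30  i=1=1

30,1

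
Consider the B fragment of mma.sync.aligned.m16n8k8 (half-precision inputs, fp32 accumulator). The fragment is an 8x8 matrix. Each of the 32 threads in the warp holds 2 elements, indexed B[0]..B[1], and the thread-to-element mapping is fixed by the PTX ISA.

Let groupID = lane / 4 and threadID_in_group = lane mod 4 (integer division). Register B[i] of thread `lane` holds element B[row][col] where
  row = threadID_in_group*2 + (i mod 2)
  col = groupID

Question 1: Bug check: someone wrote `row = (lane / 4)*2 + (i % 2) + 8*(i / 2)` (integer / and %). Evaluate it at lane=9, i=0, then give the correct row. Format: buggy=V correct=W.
`(lane / 4)*2 + (i % 2) + 8*(i / 2)`[9,0]=>4
lane 9: grp=2 (9/4), tig=1 (9%4)
i=0: r=1*2+0=2, c=grp=2
row: 4 vs 2

buggy=4 correct=2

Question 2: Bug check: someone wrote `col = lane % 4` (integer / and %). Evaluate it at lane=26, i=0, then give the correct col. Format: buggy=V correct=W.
buggy=2 correct=6

`lane % 4`[26,0]->2
26: g=6,t=2
[0] (2*2+0,6) = (4,6)
col: 2 vs 6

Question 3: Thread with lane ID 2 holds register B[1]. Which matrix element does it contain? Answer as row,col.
5,0

2: G=0,T=2
[1] (2*2+1,0) = (5,0)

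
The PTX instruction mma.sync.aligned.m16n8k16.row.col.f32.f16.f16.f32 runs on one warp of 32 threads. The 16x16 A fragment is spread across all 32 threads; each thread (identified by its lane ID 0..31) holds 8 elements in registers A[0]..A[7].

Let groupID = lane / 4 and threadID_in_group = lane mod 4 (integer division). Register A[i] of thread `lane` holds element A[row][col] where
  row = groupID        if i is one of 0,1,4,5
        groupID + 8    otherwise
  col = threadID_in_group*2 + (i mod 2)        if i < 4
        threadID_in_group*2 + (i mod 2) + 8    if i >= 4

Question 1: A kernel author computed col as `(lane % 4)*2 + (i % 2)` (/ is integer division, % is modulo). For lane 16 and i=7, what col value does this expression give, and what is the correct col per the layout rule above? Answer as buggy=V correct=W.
buggy=1 correct=9

`(lane % 4)*2 + (i % 2)`[16,7]→1
16: G=4,T=0
[7] (4+8,0*2+1+8) = (12,9)
col: 1 vs 9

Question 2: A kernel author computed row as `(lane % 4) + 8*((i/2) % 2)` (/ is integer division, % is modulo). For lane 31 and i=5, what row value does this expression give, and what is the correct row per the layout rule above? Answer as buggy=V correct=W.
buggy=3 correct=7

`(lane % 4) + 8*((i/2) % 2)`[31,5]⇒3
lane 31⇒31/4=7, 31 mod 4=3
i=5  r:7+0⇒7  c:2·3+1+8⇒15
row: 3 vs 7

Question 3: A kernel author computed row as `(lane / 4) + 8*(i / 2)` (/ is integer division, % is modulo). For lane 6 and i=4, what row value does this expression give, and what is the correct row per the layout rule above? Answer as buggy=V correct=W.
`(lane / 4) + 8*(i / 2)`[6,4]->17
lane 6->6/4=1, 6 mod 4=2
i=4  r:1+0->1  c:2·2+0+8->12
row: 17 vs 1

buggy=17 correct=1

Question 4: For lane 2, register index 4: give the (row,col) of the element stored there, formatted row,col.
0,12

L=2=>grp=2>>2=0, tig=2&3=2
[4]=>row 0+0=0  col 2·2+0+8=12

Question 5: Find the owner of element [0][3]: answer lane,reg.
r=0⇒gr=0,Rb=0  c=3⇒Cb=0,th=1,odd=1
L=0*4+1=1  i=0*4+0*2+1=1

1,1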